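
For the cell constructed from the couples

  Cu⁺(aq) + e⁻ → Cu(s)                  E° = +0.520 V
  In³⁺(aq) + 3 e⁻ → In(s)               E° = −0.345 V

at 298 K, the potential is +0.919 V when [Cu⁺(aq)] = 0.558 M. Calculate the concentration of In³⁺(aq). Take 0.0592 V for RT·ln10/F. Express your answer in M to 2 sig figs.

Cu⁺/Cu is the cathode (higher E°); E°cell = +0.520 − (−0.345) = +0.865 V with n = 3.
From the Nernst equation, log Q = n(E° − E)/0.0592 = 3·(+0.865 − (+0.919))/0.0592 = −2.736.
For 3 Cu⁺(aq) + In(s) → 3 Cu(s) + In³⁺(aq), the reaction quotient is Q = [In³⁺(aq)] / [Cu⁺(aq)]^3.
Solving for the unknown gives log [In³⁺(aq)] = −3.496, so [In³⁺(aq)] ≈ 0.00032 M.

0.00032 M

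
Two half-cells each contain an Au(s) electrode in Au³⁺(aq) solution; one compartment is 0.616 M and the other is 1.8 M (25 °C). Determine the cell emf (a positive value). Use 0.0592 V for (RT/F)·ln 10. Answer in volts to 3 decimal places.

For a concentration cell E°cell = 0, since both electrodes use the same couple.
The compartment with the higher Au³⁺(aq) concentration (1.8 M) acts as the cathode; ions are reduced there and produced at the dilute (0.616 M) anode.
With n = 3, Ecell = −(0.0592/3)·log([dilute]/[conc]) = −(0.0592/3)·log(0.616/1.8) = +0.009 V.

0.009 V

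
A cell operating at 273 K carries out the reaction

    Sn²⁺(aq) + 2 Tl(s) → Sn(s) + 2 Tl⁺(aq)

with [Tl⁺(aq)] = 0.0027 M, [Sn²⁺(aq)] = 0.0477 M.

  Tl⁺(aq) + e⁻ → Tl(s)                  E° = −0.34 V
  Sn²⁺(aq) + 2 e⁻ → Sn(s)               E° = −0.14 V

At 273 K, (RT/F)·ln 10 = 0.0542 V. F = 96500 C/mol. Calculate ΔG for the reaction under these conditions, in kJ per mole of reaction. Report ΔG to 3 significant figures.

−58.6 kJ/mol

The standard cell potential is −0.14 − (−0.34) = +0.20 V, with n = 2 electrons in the balanced equation.
Here Q = [Tl⁺(aq)]^2 / [Sn²⁺(aq)] = 0.000153 (log Q = −3.816), giving E = +0.20 − (0.0542/2)·(−3.816) = +0.3034 V.
Finally ΔG = −nFE = −(2)(96500 C/mol)(+0.3034 V) = −58.6 kJ/mol.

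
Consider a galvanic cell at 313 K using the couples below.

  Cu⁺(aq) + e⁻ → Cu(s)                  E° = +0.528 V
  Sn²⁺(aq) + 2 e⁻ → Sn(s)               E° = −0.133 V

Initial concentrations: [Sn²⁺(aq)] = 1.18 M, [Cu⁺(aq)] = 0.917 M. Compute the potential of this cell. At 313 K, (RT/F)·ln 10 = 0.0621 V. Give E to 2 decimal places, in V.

+0.66 V

Since E°(Cu⁺/Cu) > E°(Sn²⁺/Sn), Cu⁺/Cu serves as the cathode.
E°cell = +0.528 − (−0.133) = +0.661 V, with n = 2 electrons transferred.
Balancing gives 2 Cu⁺(aq) + Sn(s) → 2 Cu(s) + Sn²⁺(aq); hence Q = [Sn²⁺(aq)] / [Cu⁺(aq)]^2 = 1.4 (log Q = 0.147).
Applying E = E° − (RT ln10/nF)·log Q gives +0.661 − (0.0621/2)(0.147) = +0.66 V.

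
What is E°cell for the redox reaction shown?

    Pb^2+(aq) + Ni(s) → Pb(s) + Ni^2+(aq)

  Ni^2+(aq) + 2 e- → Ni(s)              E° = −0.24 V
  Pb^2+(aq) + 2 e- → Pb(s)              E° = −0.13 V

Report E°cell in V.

In the reaction as written, Pb^2+(aq) is reduced (cathode) and Ni^2+(aq) is produced by oxidation at the anode.
E°cell = E°(cathode) − E°(anode) = −0.13 − (−0.24) = +0.11 V.
The positive value indicates the reaction is spontaneous as written.

+0.11 V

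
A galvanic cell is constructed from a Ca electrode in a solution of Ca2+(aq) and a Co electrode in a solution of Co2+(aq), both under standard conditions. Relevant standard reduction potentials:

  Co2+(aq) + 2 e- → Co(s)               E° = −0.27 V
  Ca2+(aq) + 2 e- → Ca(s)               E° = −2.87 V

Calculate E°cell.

Of the two couples in this cell, the one with the more positive reduction potential is reduced at the cathode: here that is Co²⁺/Co (−0.27 V); Ca²⁺/Ca (−2.87 V) is the anode.
E°cell = E°(cathode) − E°(anode) = −0.27 − (−2.87) = +2.60 V.

+2.60 V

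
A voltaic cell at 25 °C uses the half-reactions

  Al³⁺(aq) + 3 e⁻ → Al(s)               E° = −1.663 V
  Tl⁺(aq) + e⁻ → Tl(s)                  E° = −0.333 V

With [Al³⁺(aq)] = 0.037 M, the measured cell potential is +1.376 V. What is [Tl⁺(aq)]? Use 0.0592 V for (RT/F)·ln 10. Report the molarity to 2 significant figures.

Tl⁺/Tl is the cathode (higher E°); E°cell = −0.333 − (−1.663) = +1.330 V with n = 3.
Since E = E° − (0.0592/n)·log Q, log Q = n(E° − E)/0.0592 = −2.331.
Balancing electrons gives 3 Tl⁺(aq) + Al(s) → 3 Tl(s) + Al³⁺(aq); thus Q = [Al³⁺(aq)] / [Tl⁺(aq)]^3.
Isolating [Tl⁺(aq)] in Q = 10^{−2.331} yields log [Tl⁺(aq)] = 0.300, i.e. 2.0 M.

2.0 M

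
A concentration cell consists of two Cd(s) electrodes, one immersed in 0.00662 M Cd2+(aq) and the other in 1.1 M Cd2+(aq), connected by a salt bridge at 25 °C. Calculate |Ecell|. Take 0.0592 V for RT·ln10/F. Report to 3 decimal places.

For a concentration cell E°cell = 0, since both electrodes use the same couple.
The compartment with the higher Cd2+(aq) concentration (1.1 M) acts as the cathode; ions are reduced there and produced at the dilute (0.00662 M) anode.
With n = 2, Ecell = −(0.0592/2)·log([dilute]/[conc]) = −(0.0592/2)·log(0.00662/1.1) = +0.066 V.

0.066 V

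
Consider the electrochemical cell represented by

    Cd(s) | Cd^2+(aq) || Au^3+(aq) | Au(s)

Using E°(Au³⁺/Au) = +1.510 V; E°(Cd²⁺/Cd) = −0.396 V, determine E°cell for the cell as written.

+1.906 V

By convention the left-hand electrode in cell notation is the anode (oxidation) and the right-hand electrode is the cathode (reduction).
E°cell = E°(right) − E°(left) = +1.510 − (−0.396) = +1.906 V.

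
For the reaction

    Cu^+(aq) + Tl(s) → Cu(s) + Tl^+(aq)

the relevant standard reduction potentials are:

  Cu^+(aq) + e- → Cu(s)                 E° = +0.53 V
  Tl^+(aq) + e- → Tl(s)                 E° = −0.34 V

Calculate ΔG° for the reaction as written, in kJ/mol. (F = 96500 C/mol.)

In the reaction as written Cu^+(aq) is reduced, so the Cu⁺/Cu couple is the cathode and Tl⁺/Tl is the anode.
E°cell = +0.53 − (−0.34) = +0.87 V; balancing electrons gives n = 1.
ΔG° = −nFE°cell = −(1)(96500)(+0.87) J/mol = −84.0 kJ/mol.

−84.0 kJ/mol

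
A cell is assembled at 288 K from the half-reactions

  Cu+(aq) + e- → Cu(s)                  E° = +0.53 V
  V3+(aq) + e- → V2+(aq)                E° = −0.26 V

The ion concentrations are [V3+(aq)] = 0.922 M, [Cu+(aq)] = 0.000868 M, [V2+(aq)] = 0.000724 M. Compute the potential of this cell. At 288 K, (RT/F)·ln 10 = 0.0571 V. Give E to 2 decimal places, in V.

+0.44 V

The Cu⁺/Cu couple has the more positive E°, so it is the cathode; V³⁺/V²⁺ is the anode.
E°cell = E°cat − E°an = +0.53 − (−0.26) = +0.79 V; n = 1.
Balancing gives Cu+(aq) + V2+(aq) → Cu(s) + V3+(aq); hence Q = [V3+(aq)] / ([Cu+(aq)]·[V2+(aq)]) = 1.47×10^6 (log Q = 6.166).
By the Nernst equation, E = +0.79 − (0.0571/1)·(6.166) = +0.44 V.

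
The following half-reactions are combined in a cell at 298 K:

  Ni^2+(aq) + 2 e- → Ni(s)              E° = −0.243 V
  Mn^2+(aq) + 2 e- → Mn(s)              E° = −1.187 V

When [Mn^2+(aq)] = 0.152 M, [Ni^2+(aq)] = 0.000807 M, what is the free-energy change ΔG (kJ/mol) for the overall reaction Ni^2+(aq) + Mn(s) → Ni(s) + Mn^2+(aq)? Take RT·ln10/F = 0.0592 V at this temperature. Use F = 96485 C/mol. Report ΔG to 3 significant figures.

With Ni²⁺/Ni reduced at the cathode, E°cell = −0.243 − (−1.187) = +0.944 V and n = 2.
Q = [Mn^2+(aq)] / [Ni^2+(aq)] = 188, so log Q = 2.275 and E = +0.944 − (0.0592/2)(2.275) = +0.8767 V.
Then ΔG = −nFE = −2 × 96485 × +0.8767 J/mol = −169 kJ/mol.

−169 kJ/mol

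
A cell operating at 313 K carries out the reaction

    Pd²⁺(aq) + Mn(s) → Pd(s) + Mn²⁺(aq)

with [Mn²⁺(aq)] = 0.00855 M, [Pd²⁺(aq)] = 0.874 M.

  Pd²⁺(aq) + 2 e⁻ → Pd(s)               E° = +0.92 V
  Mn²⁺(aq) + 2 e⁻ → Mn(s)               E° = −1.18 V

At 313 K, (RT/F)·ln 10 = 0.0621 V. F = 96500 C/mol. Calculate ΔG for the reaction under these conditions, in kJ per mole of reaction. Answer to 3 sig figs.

−417 kJ/mol

E°cell = +0.92 − (−1.18) = +2.10 V; the balanced reaction transfers n = 2 electrons.
Q = [Mn²⁺(aq)] / [Pd²⁺(aq)] = 0.00978, so log Q = −2.010 and E = +2.10 − (0.0621/2)(−2.010) = +2.1624 V.
Then ΔG = −nFE = −2 × 96500 × +2.1624 J/mol = −417 kJ/mol.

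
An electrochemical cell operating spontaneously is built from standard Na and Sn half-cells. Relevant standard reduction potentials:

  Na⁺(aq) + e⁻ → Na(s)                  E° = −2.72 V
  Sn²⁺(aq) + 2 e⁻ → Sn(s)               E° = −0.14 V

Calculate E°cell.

+2.58 V

The Sn²⁺/Sn couple has the higher E°, so Sn ion is reduced (cathode) and Na is oxidized (anode).
E°cell = E°(cathode) − E°(anode) = −0.14 − (−2.72) = +2.58 V.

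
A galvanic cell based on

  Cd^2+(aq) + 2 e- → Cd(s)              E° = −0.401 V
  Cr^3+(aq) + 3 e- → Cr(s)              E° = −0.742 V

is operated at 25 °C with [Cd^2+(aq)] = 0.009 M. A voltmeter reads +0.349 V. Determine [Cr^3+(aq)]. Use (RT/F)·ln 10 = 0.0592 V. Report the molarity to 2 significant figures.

The Cd²⁺/Cd couple has the larger reduction potential, so it is the cathode: E°cell = −0.401 − (−0.742) = +0.341 V and n = 6.
Since E = E° − (0.0592/n)·log Q, log Q = n(E° − E)/0.0592 = −0.811.
For 3 Cd^2+(aq) + 2 Cr(s) → 3 Cd(s) + 2 Cr^3+(aq), the reaction quotient is Q = [Cr^3+(aq)]^2 / [Cd^2+(aq)]^3.
Solving for the unknown gives log [Cr^3+(aq)] = −3.474, so [Cr^3+(aq)] ≈ 0.00034 M.

0.00034 M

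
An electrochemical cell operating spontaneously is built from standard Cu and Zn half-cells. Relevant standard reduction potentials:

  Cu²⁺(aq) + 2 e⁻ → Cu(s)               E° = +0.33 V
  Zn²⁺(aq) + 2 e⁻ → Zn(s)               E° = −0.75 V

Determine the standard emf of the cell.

Of the two couples in this cell, the one with the more positive reduction potential is reduced at the cathode: here that is Cu²⁺/Cu (+0.33 V); Zn²⁺/Zn (−0.75 V) is the anode.
E°cell = E°(cathode) − E°(anode) = +0.33 − (−0.75) = +1.08 V.

+1.08 V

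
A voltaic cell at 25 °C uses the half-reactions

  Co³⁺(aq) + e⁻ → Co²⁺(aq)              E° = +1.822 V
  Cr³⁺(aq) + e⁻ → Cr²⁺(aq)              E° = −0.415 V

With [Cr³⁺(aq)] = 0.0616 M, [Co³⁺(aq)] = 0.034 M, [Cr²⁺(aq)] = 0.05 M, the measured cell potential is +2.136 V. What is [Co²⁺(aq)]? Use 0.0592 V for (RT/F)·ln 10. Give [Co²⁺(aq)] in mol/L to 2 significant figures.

The Co³⁺/Co²⁺ couple has the larger reduction potential, so it is the cathode: E°cell = +1.822 − (−0.415) = +2.237 V and n = 1.
From the Nernst equation, log Q = n(E° − E)/0.0592 = 1·(+2.237 − (+2.136))/0.0592 = 1.706.
Balancing electrons gives Co³⁺(aq) + Cr²⁺(aq) → Co²⁺(aq) + Cr³⁺(aq); thus Q = ([Co²⁺(aq)]·[Cr³⁺(aq)]) / ([Co³⁺(aq)]·[Cr²⁺(aq)]).
Isolating [Co²⁺(aq)] in Q = 10^{1.706} yields log [Co²⁺(aq)] = 0.147, i.e. 1.4 M.

1.4 M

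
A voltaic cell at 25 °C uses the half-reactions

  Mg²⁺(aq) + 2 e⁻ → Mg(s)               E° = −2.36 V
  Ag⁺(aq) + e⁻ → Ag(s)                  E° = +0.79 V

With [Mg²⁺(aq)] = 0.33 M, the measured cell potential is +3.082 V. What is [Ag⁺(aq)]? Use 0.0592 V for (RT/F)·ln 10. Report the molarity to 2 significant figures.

Ag⁺/Ag is the cathode (higher E°); E°cell = +0.79 − (−2.36) = +3.15 V with n = 2.
Rearranging E = E° − (0.0592/n)·log Q gives log Q = 2(+3.15 − (+3.082))/0.0592 = 2.297.
For 2 Ag⁺(aq) + Mg(s) → 2 Ag(s) + Mg²⁺(aq), the reaction quotient is Q = [Mg²⁺(aq)] / [Ag⁺(aq)]^2.
Isolating [Ag⁺(aq)] in Q = 10^{2.297} yields log [Ag⁺(aq)] = −1.389, i.e. 0.041 M.

0.041 M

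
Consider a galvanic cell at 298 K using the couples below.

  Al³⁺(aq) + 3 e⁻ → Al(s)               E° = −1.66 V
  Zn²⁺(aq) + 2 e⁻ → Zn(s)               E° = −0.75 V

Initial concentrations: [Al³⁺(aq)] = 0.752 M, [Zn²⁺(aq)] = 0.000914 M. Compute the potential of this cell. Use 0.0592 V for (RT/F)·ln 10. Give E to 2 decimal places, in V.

+0.82 V

Zn²⁺/Zn is reduced (cathode, E° = −0.75 V) and Al³⁺/Al is oxidized (anode).
E°cell = −0.75 − (−1.66) = +0.91 V, with n = 6 electrons transferred.
The balanced reaction is 3 Zn²⁺(aq) + 2 Al(s) → 3 Zn(s) + 2 Al³⁺(aq), so Q = [Al³⁺(aq)]^2 / [Zn²⁺(aq)]^3 = 7.41×10^8 and log Q = 8.870.
By the Nernst equation, E = +0.91 − (0.0592/6)·(8.870) = +0.82 V.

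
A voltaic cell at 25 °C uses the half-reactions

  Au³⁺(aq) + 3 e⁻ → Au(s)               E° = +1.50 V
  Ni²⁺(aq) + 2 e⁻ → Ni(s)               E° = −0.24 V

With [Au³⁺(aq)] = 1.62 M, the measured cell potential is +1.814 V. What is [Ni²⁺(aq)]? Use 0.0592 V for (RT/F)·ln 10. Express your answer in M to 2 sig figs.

The Au³⁺/Au couple has the larger reduction potential, so it is the cathode: E°cell = +1.50 − (−0.24) = +1.74 V and n = 6.
Rearranging E = E° − (0.0592/n)·log Q gives log Q = 6(+1.74 − (+1.814))/0.0592 = −7.500.
The balanced reaction is 2 Au³⁺(aq) + 3 Ni(s) → 2 Au(s) + 3 Ni²⁺(aq), so Q = [Ni²⁺(aq)]^3 / [Au³⁺(aq)]^2.
Substituting the known concentrations and solving, log [Ni²⁺(aq)] = −2.360 and [Ni²⁺(aq)] = 0.0044 M.

0.0044 M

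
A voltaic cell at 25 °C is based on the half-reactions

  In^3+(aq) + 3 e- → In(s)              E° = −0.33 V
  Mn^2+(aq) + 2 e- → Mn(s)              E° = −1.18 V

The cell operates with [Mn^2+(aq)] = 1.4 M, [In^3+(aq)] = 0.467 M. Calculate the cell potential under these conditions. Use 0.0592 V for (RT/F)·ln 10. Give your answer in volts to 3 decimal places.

+0.839 V

The In³⁺/In couple has the more positive E°, so it is the cathode; Mn²⁺/Mn is the anode.
E°cell = E°cat − E°an = −0.33 − (−1.18) = +0.85 V; n = 6.
Balancing gives 2 In^3+(aq) + 3 Mn(s) → 2 In(s) + 3 Mn^2+(aq); hence Q = [Mn^2+(aq)]^3 / [In^3+(aq)]^2 = 12.6 (log Q = 1.100).
By the Nernst equation, E = +0.85 − (0.0592/6)·(1.100) = +0.839 V.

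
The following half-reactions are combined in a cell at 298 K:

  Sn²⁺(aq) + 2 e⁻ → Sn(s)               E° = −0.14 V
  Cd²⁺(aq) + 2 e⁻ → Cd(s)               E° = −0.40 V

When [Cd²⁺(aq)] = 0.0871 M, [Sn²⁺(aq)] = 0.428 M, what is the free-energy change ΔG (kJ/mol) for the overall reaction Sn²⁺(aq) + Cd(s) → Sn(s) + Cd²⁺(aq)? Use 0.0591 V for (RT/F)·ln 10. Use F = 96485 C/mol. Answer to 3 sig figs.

E°cell = −0.14 − (−0.40) = +0.26 V; the balanced reaction transfers n = 2 electrons.
Q = [Cd²⁺(aq)] / [Sn²⁺(aq)] = 0.204, so log Q = −0.691 and E = +0.26 − (0.0591/2)(−0.691) = +0.2804 V.
Then ΔG = −nFE = −2 × 96485 × +0.2804 J/mol = −54.1 kJ/mol.

−54.1 kJ/mol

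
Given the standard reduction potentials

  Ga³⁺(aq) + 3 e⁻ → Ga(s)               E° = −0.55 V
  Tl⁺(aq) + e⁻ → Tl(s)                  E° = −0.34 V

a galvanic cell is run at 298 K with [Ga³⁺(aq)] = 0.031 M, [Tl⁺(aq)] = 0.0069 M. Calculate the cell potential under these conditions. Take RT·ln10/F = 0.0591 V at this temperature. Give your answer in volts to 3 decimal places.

Tl⁺/Tl is reduced (cathode, E° = −0.34 V) and Ga³⁺/Ga is oxidized (anode).
E°cell = −0.34 − (−0.55) = +0.21 V, with n = 3 electrons transferred.
The balanced reaction is 3 Tl⁺(aq) + Ga(s) → 3 Tl(s) + Ga³⁺(aq), so Q = [Ga³⁺(aq)] / [Tl⁺(aq)]^3 = 9.44×10^4 and log Q = 4.975.
E = E° − (0.0591/n)·log Q = +0.21 − (0.0591/3)(4.975) = +0.112 V.

+0.112 V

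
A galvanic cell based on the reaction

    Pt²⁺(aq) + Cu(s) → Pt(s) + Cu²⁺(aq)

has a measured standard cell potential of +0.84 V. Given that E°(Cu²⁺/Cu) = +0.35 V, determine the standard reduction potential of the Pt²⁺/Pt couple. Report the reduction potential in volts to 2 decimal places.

+1.19 V

In the reaction as written the Pt²⁺/Pt couple is reduced (cathode) and Cu²⁺/Cu is oxidized (anode), so E°cell = E°(Pt²⁺/Pt) − E°(Cu²⁺/Cu).
E°(Pt²⁺/Pt) = E°cell + E°(anode) = +0.84 + (+0.35) = +1.19 V.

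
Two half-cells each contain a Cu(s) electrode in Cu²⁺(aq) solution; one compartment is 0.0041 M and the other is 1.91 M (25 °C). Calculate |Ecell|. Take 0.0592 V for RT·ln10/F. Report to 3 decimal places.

0.079 V

For a concentration cell E°cell = 0, since both electrodes use the same couple.
The compartment with the higher Cu²⁺(aq) concentration (1.91 M) acts as the cathode; ions are reduced there and produced at the dilute (0.0041 M) anode.
With n = 2, Ecell = −(0.0592/2)·log([dilute]/[conc]) = −(0.0592/2)·log(0.0041/1.91) = +0.079 V.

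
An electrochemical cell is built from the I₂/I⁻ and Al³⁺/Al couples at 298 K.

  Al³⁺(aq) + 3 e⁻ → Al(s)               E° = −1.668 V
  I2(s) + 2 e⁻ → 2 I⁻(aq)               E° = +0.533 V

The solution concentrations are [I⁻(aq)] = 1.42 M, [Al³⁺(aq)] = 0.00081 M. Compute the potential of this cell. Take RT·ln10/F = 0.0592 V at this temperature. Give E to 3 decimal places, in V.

+2.253 V

Since E°(I₂/I⁻) > E°(Al³⁺/Al), I₂/I⁻ serves as the cathode.
E°cell = +0.533 − (−1.668) = +2.201 V, with n = 6 electrons transferred.
For the overall reaction 3 I2(s) + 2 Al(s) → 6 I⁻(aq) + 2 Al³⁺(aq), Q = [I⁻(aq)]^6·[Al³⁺(aq)]^2 = 5.38×10^−6, giving log Q = −5.269.
E = E° − (0.0592/n)·log Q = +2.201 − (0.0592/6)(−5.269) = +2.253 V.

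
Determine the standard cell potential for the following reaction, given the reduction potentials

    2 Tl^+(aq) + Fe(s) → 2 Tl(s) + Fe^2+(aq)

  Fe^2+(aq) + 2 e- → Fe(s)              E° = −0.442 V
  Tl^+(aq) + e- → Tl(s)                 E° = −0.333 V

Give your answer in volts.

Tl^+(aq) gains electrons, so the Tl⁺/Tl couple is the cathode; the Fe²⁺/Fe couple is the anode.
E°cell = E°(cathode) − E°(anode) = −0.333 − (−0.442) = +0.109 V.
The positive value indicates the reaction is spontaneous as written.

+0.109 V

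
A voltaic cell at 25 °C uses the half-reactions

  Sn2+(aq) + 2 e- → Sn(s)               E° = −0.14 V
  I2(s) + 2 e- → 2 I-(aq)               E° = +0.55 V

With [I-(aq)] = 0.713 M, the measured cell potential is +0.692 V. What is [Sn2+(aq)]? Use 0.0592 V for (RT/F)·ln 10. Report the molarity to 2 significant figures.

1.7 M

With I₂/I⁻ at the cathode and Sn²⁺/Sn at the anode, E°cell = +0.55 − (−0.14) = +0.69 V (n = 2).
Since E = E° − (0.0592/n)·log Q, log Q = n(E° − E)/0.0592 = −0.068.
Balancing electrons gives I2(s) + Sn(s) → 2 I-(aq) + Sn2+(aq); thus Q = [I-(aq)]^2·[Sn2+(aq)].
Substituting the known concentrations and solving, log [Sn2+(aq)] = 0.226 and [Sn2+(aq)] = 1.7 M.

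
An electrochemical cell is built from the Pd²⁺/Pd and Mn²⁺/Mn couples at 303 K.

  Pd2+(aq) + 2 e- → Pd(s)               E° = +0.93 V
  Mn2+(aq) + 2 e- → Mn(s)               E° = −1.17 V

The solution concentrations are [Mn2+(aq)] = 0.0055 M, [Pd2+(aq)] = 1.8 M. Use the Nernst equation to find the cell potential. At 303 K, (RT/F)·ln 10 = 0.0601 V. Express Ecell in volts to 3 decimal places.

+2.176 V

The Pd²⁺/Pd couple has the more positive E°, so it is the cathode; Mn²⁺/Mn is the anode.
E°cell = +0.93 − (−1.17) = +2.10 V, with n = 2 electrons transferred.
For the overall reaction Pd2+(aq) + Mn(s) → Pd(s) + Mn2+(aq), Q = [Mn2+(aq)] / [Pd2+(aq)] = 0.00306, giving log Q = −2.515.
E = E° − (0.0601/n)·log Q = +2.10 − (0.0601/2)(−2.515) = +2.176 V.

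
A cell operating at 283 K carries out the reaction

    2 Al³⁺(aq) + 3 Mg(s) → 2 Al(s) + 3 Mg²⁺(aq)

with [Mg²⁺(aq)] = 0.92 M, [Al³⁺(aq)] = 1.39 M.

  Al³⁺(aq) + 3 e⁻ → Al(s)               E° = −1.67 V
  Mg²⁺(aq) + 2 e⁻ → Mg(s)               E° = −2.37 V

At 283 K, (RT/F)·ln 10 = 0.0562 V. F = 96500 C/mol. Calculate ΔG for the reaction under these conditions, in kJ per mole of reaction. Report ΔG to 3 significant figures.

−407 kJ/mol

With Al³⁺/Al reduced at the cathode, E°cell = −1.67 − (−2.37) = +0.70 V and n = 6.
Q = [Mg²⁺(aq)]^3 / [Al³⁺(aq)]^2 = 0.403, so log Q = −0.395 and E = +0.70 − (0.0562/6)(−0.395) = +0.7037 V.
Then ΔG = −nFE = −6 × 96500 × +0.7037 J/mol = −407 kJ/mol.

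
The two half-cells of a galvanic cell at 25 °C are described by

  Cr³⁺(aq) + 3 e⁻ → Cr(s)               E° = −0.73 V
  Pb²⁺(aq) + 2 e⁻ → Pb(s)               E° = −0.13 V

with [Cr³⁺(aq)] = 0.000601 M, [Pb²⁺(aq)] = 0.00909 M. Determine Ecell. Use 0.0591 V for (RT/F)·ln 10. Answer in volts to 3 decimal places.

The Pb²⁺/Pb couple has the more positive E°, so it is the cathode; Cr³⁺/Cr is the anode.
E°cell = E°cat − E°an = −0.13 − (−0.73) = +0.60 V; n = 6.
Balancing gives 3 Pb²⁺(aq) + 2 Cr(s) → 3 Pb(s) + 2 Cr³⁺(aq); hence Q = [Cr³⁺(aq)]^2 / [Pb²⁺(aq)]^3 = 0.481 (log Q = −0.318).
E = E° − (0.0591/n)·log Q = +0.60 − (0.0591/6)(−0.318) = +0.603 V.

+0.603 V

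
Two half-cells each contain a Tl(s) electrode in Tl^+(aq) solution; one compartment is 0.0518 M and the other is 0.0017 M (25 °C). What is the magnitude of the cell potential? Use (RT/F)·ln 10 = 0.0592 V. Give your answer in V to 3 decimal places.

For a concentration cell E°cell = 0, since both electrodes use the same couple.
The compartment with the higher Tl^+(aq) concentration (0.0518 M) acts as the cathode; ions are reduced there and produced at the dilute (0.0017 M) anode.
With n = 1, Ecell = −(0.0592/1)·log([dilute]/[conc]) = −(0.0592/1)·log(0.0017/0.0518) = +0.088 V.

0.088 V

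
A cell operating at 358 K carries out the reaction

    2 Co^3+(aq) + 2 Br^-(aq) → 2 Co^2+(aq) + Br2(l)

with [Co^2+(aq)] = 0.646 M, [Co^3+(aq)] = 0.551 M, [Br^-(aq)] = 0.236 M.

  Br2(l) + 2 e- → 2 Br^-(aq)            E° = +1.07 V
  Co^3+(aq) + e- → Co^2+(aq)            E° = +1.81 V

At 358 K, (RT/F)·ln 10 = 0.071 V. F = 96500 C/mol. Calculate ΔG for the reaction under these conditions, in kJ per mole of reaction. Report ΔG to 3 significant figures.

−133 kJ/mol

With Co³⁺/Co²⁺ reduced at the cathode, E°cell = +1.81 − (+1.07) = +0.74 V and n = 2.
Q = [Co^2+(aq)]^2 / ([Co^3+(aq)]^2·[Br^-(aq)]^2) = 24.7, so log Q = 1.392 and E = +0.74 − (0.071/2)(1.392) = +0.6906 V.
Finally ΔG = −nFE = −(2)(96500 C/mol)(+0.6906 V) = −133 kJ/mol.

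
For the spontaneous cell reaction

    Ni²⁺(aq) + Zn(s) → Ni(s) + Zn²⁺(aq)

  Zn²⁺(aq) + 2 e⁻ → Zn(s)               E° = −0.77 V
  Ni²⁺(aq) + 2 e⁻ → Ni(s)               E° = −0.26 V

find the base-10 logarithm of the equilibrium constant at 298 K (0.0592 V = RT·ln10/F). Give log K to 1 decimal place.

The Ni²⁺/Ni couple is reduced (cathode); E°cell = −0.26 − (−0.77) = +0.51 V with n = 2.
At equilibrium E = 0, so log K = nE°cell / 0.0592 = (2)(+0.51) / 0.0592 = 17.2.

log K = 17.2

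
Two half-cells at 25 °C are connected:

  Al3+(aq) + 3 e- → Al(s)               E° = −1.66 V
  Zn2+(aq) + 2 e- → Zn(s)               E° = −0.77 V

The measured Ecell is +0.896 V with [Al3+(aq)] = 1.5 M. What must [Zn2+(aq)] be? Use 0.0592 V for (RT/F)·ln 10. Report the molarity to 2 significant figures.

With Zn²⁺/Zn at the cathode and Al³⁺/Al at the anode, E°cell = −0.77 − (−1.66) = +0.89 V (n = 6).
From the Nernst equation, log Q = n(E° − E)/0.0592 = 6·(+0.89 − (+0.896))/0.0592 = −0.608.
Balancing electrons gives 3 Zn2+(aq) + 2 Al(s) → 3 Zn(s) + 2 Al3+(aq); thus Q = [Al3+(aq)]^2 / [Zn2+(aq)]^3.
Isolating [Zn2+(aq)] in Q = 10^{−0.608} yields log [Zn2+(aq)] = 0.320, i.e. 2.1 M.

2.1 M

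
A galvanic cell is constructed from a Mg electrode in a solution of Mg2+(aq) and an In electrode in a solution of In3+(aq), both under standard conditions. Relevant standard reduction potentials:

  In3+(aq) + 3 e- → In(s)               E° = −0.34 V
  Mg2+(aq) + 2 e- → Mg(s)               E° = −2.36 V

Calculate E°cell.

Of the two couples in this cell, the one with the more positive reduction potential is reduced at the cathode: here that is In³⁺/In (−0.34 V); Mg²⁺/Mg (−2.36 V) is the anode.
E°cell = E°(cathode) − E°(anode) = −0.34 − (−2.36) = +2.02 V.

+2.02 V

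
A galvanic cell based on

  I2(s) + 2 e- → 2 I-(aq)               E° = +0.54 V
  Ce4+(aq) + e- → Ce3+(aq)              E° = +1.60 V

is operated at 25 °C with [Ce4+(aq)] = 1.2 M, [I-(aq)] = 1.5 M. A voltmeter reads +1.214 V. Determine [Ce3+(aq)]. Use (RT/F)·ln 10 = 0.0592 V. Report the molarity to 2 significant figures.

The Ce⁴⁺/Ce³⁺ couple has the larger reduction potential, so it is the cathode: E°cell = +1.60 − (+0.54) = +1.06 V and n = 2.
From the Nernst equation, log Q = n(E° − E)/0.0592 = 2·(+1.06 − (+1.214))/0.0592 = −5.203.
For 2 Ce4+(aq) + 2 I-(aq) → 2 Ce3+(aq) + I2(s), the reaction quotient is Q = [Ce3+(aq)]^2 / ([Ce4+(aq)]^2·[I-(aq)]^2).
Substituting the known concentrations and solving, log [Ce3+(aq)] = −2.346 and [Ce3+(aq)] = 0.0045 M.

0.0045 M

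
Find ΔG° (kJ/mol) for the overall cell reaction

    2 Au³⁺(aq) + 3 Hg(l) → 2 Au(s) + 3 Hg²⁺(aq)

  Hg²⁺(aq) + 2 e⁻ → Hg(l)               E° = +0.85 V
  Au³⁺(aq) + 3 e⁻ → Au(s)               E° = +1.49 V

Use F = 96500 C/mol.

In the reaction as written Au³⁺(aq) is reduced, so the Au³⁺/Au couple is the cathode and Hg²⁺/Hg is the anode.
E°cell = +1.49 − (+0.85) = +0.64 V; balancing electrons gives n = 6.
ΔG° = −nFE°cell = −(6)(96500)(+0.64) J/mol = −371 kJ/mol.

−371 kJ/mol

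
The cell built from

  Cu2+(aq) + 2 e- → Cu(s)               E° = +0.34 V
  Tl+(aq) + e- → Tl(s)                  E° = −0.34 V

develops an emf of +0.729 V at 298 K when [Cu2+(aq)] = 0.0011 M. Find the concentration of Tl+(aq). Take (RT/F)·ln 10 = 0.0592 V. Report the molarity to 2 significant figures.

The Cu²⁺/Cu couple has the larger reduction potential, so it is the cathode: E°cell = +0.34 − (−0.34) = +0.68 V and n = 2.
From the Nernst equation, log Q = n(E° − E)/0.0592 = 2·(+0.68 − (+0.729))/0.0592 = −1.655.
The balanced reaction is Cu2+(aq) + 2 Tl(s) → Cu(s) + 2 Tl+(aq), so Q = [Tl+(aq)]^2 / [Cu2+(aq)].
Isolating [Tl+(aq)] in Q = 10^{−1.655} yields log [Tl+(aq)] = −2.307, i.e. 0.0049 M.

0.0049 M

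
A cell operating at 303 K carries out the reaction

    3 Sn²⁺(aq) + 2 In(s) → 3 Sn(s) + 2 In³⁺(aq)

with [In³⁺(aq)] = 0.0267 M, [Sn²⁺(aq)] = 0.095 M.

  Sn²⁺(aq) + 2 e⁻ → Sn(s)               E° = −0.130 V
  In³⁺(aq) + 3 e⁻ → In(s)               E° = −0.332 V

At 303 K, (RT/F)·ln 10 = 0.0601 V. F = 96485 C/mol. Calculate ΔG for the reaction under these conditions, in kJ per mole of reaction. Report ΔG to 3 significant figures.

With Sn²⁺/Sn reduced at the cathode, E°cell = −0.130 − (−0.332) = +0.202 V and n = 6.
The reaction quotient is [In³⁺(aq)]^2 / [Sn²⁺(aq)]^3 = 0.831; by Nernst, E = +0.202 − (0.0601/6)(−0.080) = +0.2028 V.
ΔG = −nFE = −(6)(96485)(+0.2028) J/mol = −117 kJ/mol.

−117 kJ/mol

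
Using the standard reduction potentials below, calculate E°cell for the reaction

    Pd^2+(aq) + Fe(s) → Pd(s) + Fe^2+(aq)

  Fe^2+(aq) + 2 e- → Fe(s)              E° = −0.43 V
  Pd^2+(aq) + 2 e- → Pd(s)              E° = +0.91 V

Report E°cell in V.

In the reaction as written, Pd^2+(aq) is reduced (cathode) and Fe^2+(aq) is produced by oxidation at the anode.
E°cell = E°(cathode) − E°(anode) = +0.91 − (−0.43) = +1.34 V.
The positive value indicates the reaction is spontaneous as written.

+1.34 V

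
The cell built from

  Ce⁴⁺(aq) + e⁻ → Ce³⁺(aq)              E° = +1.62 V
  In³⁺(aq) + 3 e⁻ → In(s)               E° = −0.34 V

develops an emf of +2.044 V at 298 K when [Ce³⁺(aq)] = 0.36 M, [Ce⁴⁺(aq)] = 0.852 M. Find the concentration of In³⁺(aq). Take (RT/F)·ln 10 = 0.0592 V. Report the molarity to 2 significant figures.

The Ce⁴⁺/Ce³⁺ couple has the larger reduction potential, so it is the cathode: E°cell = +1.62 − (−0.34) = +1.96 V and n = 3.
Rearranging E = E° − (0.0592/n)·log Q gives log Q = 3(+1.96 − (+2.044))/0.0592 = −4.257.
The balanced reaction is 3 Ce⁴⁺(aq) + In(s) → 3 Ce³⁺(aq) + In³⁺(aq), so Q = ([Ce³⁺(aq)]^3·[In³⁺(aq)]) / [Ce⁴⁺(aq)]^3.
Substituting the known concentrations and solving, log [In³⁺(aq)] = −3.135 and [In³⁺(aq)] = 0.00073 M.

0.00073 M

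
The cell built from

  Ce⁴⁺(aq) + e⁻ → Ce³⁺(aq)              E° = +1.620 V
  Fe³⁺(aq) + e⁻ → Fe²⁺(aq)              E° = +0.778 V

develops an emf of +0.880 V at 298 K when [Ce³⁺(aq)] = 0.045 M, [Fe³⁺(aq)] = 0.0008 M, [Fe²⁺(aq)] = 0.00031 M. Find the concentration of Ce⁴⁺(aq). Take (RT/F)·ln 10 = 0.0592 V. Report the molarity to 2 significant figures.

0.51 M

The Ce⁴⁺/Ce³⁺ couple has the larger reduction potential, so it is the cathode: E°cell = +1.620 − (+0.778) = +0.842 V and n = 1.
Since E = E° − (0.0592/n)·log Q, log Q = n(E° − E)/0.0592 = −0.642.
The balanced reaction is Ce⁴⁺(aq) + Fe²⁺(aq) → Ce³⁺(aq) + Fe³⁺(aq), so Q = ([Ce³⁺(aq)]·[Fe³⁺(aq)]) / ([Ce⁴⁺(aq)]·[Fe²⁺(aq)]).
Solving for the unknown gives log [Ce⁴⁺(aq)] = −0.293, so [Ce⁴⁺(aq)] ≈ 0.51 M.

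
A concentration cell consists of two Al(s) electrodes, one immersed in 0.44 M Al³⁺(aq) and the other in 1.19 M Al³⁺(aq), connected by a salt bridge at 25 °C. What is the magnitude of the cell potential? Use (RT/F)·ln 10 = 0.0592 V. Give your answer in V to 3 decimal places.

0.009 V

For a concentration cell E°cell = 0, since both electrodes use the same couple.
The compartment with the higher Al³⁺(aq) concentration (1.19 M) acts as the cathode; ions are reduced there and produced at the dilute (0.44 M) anode.
With n = 3, Ecell = −(0.0592/3)·log([dilute]/[conc]) = −(0.0592/3)·log(0.44/1.19) = +0.009 V.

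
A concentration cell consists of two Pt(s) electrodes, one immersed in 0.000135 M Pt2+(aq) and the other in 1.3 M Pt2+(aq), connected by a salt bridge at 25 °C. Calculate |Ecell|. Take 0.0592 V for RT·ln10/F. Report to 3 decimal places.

For a concentration cell E°cell = 0, since both electrodes use the same couple.
The compartment with the higher Pt2+(aq) concentration (1.3 M) acts as the cathode; ions are reduced there and produced at the dilute (0.000135 M) anode.
With n = 2, Ecell = −(0.0592/2)·log([dilute]/[conc]) = −(0.0592/2)·log(0.000135/1.3) = +0.118 V.

0.118 V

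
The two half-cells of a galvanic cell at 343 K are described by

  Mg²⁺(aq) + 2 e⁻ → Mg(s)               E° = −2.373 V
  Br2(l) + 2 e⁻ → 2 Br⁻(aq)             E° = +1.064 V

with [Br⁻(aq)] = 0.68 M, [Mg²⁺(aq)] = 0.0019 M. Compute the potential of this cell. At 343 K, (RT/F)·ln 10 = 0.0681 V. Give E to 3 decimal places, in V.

Br₂/Br⁻ is reduced (cathode, E° = +1.064 V) and Mg²⁺/Mg is oxidized (anode).
E°cell = +1.064 − (−2.373) = +3.437 V, with n = 2 electrons transferred.
For the overall reaction Br2(l) + Mg(s) → 2 Br⁻(aq) + Mg²⁺(aq), Q = [Br⁻(aq)]^2·[Mg²⁺(aq)] = 0.000879, giving log Q = −3.056.
E = E° − (0.0681/n)·log Q = +3.437 − (0.0681/2)(−3.056) = +3.541 V.

+3.541 V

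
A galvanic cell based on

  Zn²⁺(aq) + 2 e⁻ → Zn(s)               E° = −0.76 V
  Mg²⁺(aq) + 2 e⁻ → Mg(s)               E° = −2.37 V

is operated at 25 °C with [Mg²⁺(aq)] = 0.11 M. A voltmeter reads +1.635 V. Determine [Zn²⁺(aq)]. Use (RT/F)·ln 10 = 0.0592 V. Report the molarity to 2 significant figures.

Zn²⁺/Zn is the cathode (higher E°); E°cell = −0.76 − (−2.37) = +1.61 V with n = 2.
Since E = E° − (0.0592/n)·log Q, log Q = n(E° − E)/0.0592 = −0.845.
Balancing electrons gives Zn²⁺(aq) + Mg(s) → Zn(s) + Mg²⁺(aq); thus Q = [Mg²⁺(aq)] / [Zn²⁺(aq)].
Solving for the unknown gives log [Zn²⁺(aq)] = −0.114, so [Zn²⁺(aq)] ≈ 0.77 M.

0.77 M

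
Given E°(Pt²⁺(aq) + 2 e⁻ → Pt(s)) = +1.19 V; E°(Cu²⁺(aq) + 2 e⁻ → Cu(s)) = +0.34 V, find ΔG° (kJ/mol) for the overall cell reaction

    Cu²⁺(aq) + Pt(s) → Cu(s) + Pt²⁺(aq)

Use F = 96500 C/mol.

+164 kJ/mol

In the reaction as written Cu²⁺(aq) is reduced, so the Cu²⁺/Cu couple is the cathode and Pt²⁺/Pt is the anode.
E°cell = +0.34 − (+1.19) = −0.85 V; balancing electrons gives n = 2.
ΔG° = −nFE°cell = −(2)(96500)(−0.85) J/mol = +164 kJ/mol.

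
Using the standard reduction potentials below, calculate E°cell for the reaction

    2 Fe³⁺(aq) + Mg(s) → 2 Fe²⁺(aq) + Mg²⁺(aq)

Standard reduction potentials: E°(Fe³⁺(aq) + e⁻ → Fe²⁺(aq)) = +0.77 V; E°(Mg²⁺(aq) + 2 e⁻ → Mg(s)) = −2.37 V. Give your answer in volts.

In the reaction as written, Fe³⁺(aq) is reduced (cathode) and Mg²⁺(aq) is produced by oxidation at the anode.
E°cell = E°(cathode) − E°(anode) = +0.77 − (−2.37) = +3.14 V.

+3.14 V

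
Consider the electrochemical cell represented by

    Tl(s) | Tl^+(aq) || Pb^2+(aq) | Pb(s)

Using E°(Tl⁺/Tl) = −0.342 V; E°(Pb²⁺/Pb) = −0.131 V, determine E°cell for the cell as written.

By convention the left-hand electrode in cell notation is the anode (oxidation) and the right-hand electrode is the cathode (reduction).
E°cell = E°(right) − E°(left) = −0.131 − (−0.342) = +0.211 V.

+0.211 V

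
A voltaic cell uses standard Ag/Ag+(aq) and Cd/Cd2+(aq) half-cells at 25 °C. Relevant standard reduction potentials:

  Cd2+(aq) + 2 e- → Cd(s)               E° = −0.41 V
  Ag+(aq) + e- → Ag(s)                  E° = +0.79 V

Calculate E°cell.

+1.20 V

The Ag⁺/Ag couple has the higher E°, so Ag ion is reduced (cathode) and Cd is oxidized (anode).
E°cell = E°(cathode) − E°(anode) = +0.79 − (−0.41) = +1.20 V.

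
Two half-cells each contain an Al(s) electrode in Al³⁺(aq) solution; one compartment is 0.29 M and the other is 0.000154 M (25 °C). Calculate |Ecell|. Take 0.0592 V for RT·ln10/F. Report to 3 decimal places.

For a concentration cell E°cell = 0, since both electrodes use the same couple.
The compartment with the higher Al³⁺(aq) concentration (0.29 M) acts as the cathode; ions are reduced there and produced at the dilute (0.000154 M) anode.
With n = 3, Ecell = −(0.0592/3)·log([dilute]/[conc]) = −(0.0592/3)·log(0.000154/0.29) = +0.065 V.

0.065 V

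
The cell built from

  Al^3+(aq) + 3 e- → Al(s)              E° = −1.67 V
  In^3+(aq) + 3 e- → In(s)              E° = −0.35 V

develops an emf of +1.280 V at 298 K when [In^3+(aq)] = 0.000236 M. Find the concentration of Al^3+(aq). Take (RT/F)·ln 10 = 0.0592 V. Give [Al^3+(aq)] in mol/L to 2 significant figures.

With In³⁺/In at the cathode and Al³⁺/Al at the anode, E°cell = −0.35 − (−1.67) = +1.32 V (n = 3).
Rearranging E = E° − (0.0592/n)·log Q gives log Q = 3(+1.32 − (+1.280))/0.0592 = 2.027.
For In^3+(aq) + Al(s) → In(s) + Al^3+(aq), the reaction quotient is Q = [Al^3+(aq)] / [In^3+(aq)].
Substituting the known concentrations and solving, log [Al^3+(aq)] = −1.600 and [Al^3+(aq)] = 0.025 M.

0.025 M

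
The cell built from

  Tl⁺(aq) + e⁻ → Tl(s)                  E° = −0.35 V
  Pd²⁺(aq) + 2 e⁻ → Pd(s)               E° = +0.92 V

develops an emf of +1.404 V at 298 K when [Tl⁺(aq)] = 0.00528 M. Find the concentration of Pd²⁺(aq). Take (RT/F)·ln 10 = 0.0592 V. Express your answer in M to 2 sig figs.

0.94 M

The Pd²⁺/Pd couple has the larger reduction potential, so it is the cathode: E°cell = +0.92 − (−0.35) = +1.27 V and n = 2.
From the Nernst equation, log Q = n(E° − E)/0.0592 = 2·(+1.27 − (+1.404))/0.0592 = −4.527.
For Pd²⁺(aq) + 2 Tl(s) → Pd(s) + 2 Tl⁺(aq), the reaction quotient is Q = [Tl⁺(aq)]^2 / [Pd²⁺(aq)].
Solving for the unknown gives log [Pd²⁺(aq)] = −0.028, so [Pd²⁺(aq)] ≈ 0.94 M.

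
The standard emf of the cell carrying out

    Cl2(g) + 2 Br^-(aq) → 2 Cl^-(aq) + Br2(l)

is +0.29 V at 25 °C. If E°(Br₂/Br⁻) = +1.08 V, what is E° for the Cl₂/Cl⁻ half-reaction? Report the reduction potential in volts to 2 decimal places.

+1.37 V

In the reaction as written the Cl₂/Cl⁻ couple is reduced (cathode) and Br₂/Br⁻ is oxidized (anode), so E°cell = E°(Cl₂/Cl⁻) − E°(Br₂/Br⁻).
E°(Cl₂/Cl⁻) = E°cell + E°(anode) = +0.29 + (+1.08) = +1.37 V.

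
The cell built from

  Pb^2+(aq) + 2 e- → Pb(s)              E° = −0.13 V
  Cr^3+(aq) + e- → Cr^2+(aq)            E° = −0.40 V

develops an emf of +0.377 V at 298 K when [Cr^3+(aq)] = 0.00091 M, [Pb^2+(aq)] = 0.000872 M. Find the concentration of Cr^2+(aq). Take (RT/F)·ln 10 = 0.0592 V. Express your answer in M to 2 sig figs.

Pb²⁺/Pb is the cathode (higher E°); E°cell = −0.13 − (−0.40) = +0.27 V with n = 2.
From the Nernst equation, log Q = n(E° − E)/0.0592 = 2·(+0.27 − (+0.377))/0.0592 = −3.615.
The balanced reaction is Pb^2+(aq) + 2 Cr^2+(aq) → Pb(s) + 2 Cr^3+(aq), so Q = [Cr^3+(aq)]^2 / ([Pb^2+(aq)]·[Cr^2+(aq)]^2).
Solving for the unknown gives log [Cr^2+(aq)] = 0.296, so [Cr^2+(aq)] ≈ 2.0 M.

2.0 M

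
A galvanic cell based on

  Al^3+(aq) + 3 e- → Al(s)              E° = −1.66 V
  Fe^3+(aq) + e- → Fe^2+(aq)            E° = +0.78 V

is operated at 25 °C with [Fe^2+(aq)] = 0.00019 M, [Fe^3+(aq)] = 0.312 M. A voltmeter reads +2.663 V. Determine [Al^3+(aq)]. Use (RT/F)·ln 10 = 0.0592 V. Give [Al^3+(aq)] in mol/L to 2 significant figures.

Fe³⁺/Fe²⁺ is the cathode (higher E°); E°cell = +0.78 − (−1.66) = +2.44 V with n = 3.
Since E = E° − (0.0592/n)·log Q, log Q = n(E° − E)/0.0592 = −11.301.
For 3 Fe^3+(aq) + Al(s) → 3 Fe^2+(aq) + Al^3+(aq), the reaction quotient is Q = ([Fe^2+(aq)]^3·[Al^3+(aq)]) / [Fe^3+(aq)]^3.
Substituting the known concentrations and solving, log [Al^3+(aq)] = −1.655 and [Al^3+(aq)] = 0.022 M.

0.022 M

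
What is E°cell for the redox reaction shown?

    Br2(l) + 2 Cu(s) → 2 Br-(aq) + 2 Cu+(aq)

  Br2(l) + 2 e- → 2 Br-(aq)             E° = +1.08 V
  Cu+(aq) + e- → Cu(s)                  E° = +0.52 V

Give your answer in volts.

+0.56 V

Br2(l) gains electrons, so the Br₂/Br⁻ couple is the cathode; the Cu⁺/Cu couple is the anode.
E°cell = E°(cathode) − E°(anode) = +1.08 − (+0.52) = +0.56 V.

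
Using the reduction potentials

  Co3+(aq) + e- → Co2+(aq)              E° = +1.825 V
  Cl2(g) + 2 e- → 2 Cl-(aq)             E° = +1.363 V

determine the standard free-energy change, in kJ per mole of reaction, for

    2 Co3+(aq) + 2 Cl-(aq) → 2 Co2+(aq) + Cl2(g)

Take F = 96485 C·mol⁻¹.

−89.2 kJ/mol

In the reaction as written Co3+(aq) is reduced, so the Co³⁺/Co²⁺ couple is the cathode and Cl₂/Cl⁻ is the anode.
E°cell = +1.825 − (+1.363) = +0.462 V; balancing electrons gives n = 2.
ΔG° = −nFE°cell = −(2)(96485)(+0.462) J/mol = −89.2 kJ/mol.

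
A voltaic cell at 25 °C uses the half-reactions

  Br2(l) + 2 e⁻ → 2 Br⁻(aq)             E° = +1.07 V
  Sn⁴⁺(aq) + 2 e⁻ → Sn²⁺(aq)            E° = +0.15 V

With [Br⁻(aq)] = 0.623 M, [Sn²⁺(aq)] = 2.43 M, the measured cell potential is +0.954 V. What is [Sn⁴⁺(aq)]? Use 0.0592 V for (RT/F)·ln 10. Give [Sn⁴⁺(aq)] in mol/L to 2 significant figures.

0.44 M

With Br₂/Br⁻ at the cathode and Sn⁴⁺/Sn²⁺ at the anode, E°cell = +1.07 − (+0.15) = +0.92 V (n = 2).
Rearranging E = E° − (0.0592/n)·log Q gives log Q = 2(+0.92 − (+0.954))/0.0592 = −1.149.
The balanced reaction is Br2(l) + Sn²⁺(aq) → 2 Br⁻(aq) + Sn⁴⁺(aq), so Q = ([Br⁻(aq)]^2·[Sn⁴⁺(aq)]) / [Sn²⁺(aq)].
Isolating [Sn⁴⁺(aq)] in Q = 10^{−1.149} yields log [Sn⁴⁺(aq)] = −0.352, i.e. 0.44 M.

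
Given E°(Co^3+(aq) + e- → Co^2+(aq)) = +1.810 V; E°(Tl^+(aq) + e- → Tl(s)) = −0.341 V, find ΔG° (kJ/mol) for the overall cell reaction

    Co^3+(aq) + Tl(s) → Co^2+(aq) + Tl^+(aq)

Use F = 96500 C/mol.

−208 kJ/mol

In the reaction as written Co^3+(aq) is reduced, so the Co³⁺/Co²⁺ couple is the cathode and Tl⁺/Tl is the anode.
E°cell = +1.810 − (−0.341) = +2.151 V; balancing electrons gives n = 1.
ΔG° = −nFE°cell = −(1)(96500)(+2.151) J/mol = −208 kJ/mol.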